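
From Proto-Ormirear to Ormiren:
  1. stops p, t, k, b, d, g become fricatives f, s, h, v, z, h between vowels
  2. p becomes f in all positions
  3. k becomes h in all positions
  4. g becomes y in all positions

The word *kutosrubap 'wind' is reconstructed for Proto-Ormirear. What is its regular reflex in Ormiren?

Ormiren: *kutosrubap > kusosruvap > kusosruvaf > husosruvaf  (by intervocalic lenition, unconditioned shift, unconditioned shift)

husosruvaf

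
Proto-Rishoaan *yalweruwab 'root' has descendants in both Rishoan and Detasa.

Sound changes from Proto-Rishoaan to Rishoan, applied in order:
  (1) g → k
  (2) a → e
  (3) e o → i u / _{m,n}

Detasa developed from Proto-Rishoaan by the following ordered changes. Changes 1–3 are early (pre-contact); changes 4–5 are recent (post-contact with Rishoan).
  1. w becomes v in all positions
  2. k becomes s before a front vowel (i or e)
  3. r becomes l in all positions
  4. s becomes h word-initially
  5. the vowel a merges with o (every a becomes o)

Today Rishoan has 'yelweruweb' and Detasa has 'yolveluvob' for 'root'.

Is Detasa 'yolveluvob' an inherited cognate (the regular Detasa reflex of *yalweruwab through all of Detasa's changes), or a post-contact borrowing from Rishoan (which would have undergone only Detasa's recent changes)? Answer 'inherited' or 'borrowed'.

inherited

If inherited, *yalweruwab would pass through all of Detasa's changes:
Detasa: *yalweruwab > yalveruvab > yalveluvab > yolveluvob  (by unconditioned shift, unconditioned shift, vowel merger)
If borrowed from Rishoan 'yelweruweb' after the early changes, it would undergo only the recent ones:
  rule 4 (debuccalisation): no change (yelweruweb)
  rule 5 (vowel merger): no change (yelweruweb)
  ⇒ as a loan: yelweruweb
Detasa 'yolveluvob' matches the inherited outcome exactly, so it is an inherited cognate, not a loan.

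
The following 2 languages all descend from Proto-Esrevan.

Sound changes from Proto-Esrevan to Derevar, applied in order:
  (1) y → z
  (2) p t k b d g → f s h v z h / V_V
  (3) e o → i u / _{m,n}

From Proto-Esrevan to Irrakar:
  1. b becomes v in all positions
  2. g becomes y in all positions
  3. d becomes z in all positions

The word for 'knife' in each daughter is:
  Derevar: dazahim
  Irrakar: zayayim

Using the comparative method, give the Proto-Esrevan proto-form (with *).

Position 3: Derevar has z, Irrakar has y. Taking the neighbouring segments as reconstructed: Derevar z could go back to *d or *z or *y; Irrakar y could go back to *g or *y — the one source consistent with every daughter is *y.
Position 5: Derevar has h, Irrakar has y. Taking the neighbouring segments as reconstructed: Derevar h could go back to *k or *g or *h; Irrakar y could go back to *g or *y — the one source consistent with every daughter is *g.
Position 1: Derevar has d, Irrakar has z. Derevar preserves d here (none of its changes turn any other segment into d), so the proto-segment is *d.
This points to *dayagim. Verify forward in each daughter:
Derevar: *dayagim > dazagim > dazahim  (by unconditioned shift, intervocalic lenition)
Irrakar: *dayagim > dayayim > zayayim  (by unconditioned shift, unconditioned shift)
*dayagim is the unique common source.

*dayagim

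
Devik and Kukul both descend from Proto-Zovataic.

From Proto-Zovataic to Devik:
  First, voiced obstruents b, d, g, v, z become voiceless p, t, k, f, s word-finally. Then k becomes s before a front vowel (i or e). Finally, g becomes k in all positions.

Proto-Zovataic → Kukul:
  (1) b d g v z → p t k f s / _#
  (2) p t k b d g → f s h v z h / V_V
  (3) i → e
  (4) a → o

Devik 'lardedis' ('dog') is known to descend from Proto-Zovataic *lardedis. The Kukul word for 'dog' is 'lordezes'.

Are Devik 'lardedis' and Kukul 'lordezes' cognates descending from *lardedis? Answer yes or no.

Derive the expected Kukul reflex of *lardedis:
Kukul: *lardedis > lardezis > lardezes > lordezes  (by intervocalic lenition, vowel merger, vowel merger)
Kukul 'lordezes' matches the regular reflex exactly, so the pair is cognate.

yes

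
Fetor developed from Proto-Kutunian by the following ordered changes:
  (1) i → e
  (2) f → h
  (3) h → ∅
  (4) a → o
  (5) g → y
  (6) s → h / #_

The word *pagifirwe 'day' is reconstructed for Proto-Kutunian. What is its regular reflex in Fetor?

Fetor: *pagifirwe > pageferwe > pageherwe > pageerwe > pogeerwe > poyeerwe  (by vowel merger, unconditioned shift, h-loss, vowel merger, unconditioned shift)

poyeerwe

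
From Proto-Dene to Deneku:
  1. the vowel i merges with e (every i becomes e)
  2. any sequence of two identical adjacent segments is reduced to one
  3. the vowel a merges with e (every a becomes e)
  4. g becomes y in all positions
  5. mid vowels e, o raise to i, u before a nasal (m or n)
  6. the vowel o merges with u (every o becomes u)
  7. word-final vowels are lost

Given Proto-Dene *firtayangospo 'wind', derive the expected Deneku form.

ferteyinyusp

Deneku: *firtayangospo > fertayangospo > ferteyengospo > ferteyenyospo > ferteyinyospo > ferteyinyuspu > ferteyinyusp  (by vowel merger, vowel merger, unconditioned shift, pre-nasal raising, vowel merger, apocope)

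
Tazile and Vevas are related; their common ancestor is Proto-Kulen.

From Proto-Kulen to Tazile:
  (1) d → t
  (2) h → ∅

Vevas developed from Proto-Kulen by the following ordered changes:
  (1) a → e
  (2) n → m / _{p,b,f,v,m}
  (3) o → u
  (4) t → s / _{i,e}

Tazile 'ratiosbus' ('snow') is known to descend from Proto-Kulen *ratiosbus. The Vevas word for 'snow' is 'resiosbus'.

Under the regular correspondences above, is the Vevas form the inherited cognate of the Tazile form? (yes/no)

no

Derive the expected Vevas reflex of *ratiosbus:
Vevas: start from *ratiosbus.
  rule 1 (vowel merger): ratiosbus → retiosbus
  rule 2: no change — retiosbus
  rule 3 (vowel merger): retiosbus → retiusbus
  rule 4 (palatalisation): retiusbus → resiusbus
  ⇒ Vevas resiusbus
The regular Vevas reflex would be 'resiusbus', but the attested form is 'resiosbus'. The correspondence is irregular, so they are not cognates (the Vevas form has a different source).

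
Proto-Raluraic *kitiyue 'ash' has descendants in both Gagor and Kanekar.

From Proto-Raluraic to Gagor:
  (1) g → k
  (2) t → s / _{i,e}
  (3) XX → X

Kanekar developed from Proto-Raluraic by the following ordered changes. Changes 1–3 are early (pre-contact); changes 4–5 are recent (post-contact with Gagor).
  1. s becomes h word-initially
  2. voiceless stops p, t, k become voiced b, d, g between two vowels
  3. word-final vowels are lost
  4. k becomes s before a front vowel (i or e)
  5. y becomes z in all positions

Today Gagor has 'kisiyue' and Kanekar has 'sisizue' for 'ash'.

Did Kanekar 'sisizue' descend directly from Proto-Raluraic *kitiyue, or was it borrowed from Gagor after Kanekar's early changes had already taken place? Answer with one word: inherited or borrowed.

If inherited, *kitiyue would pass through all of Kanekar's changes:
Kanekar: *kitiyue > kidiyue > kidiyu > sidiyu > sidizu  (by intervocalic voicing, apocope, palatalisation, unconditioned shift)
If borrowed from Gagor 'kisiyue' after the early changes, it would undergo only the recent ones:
  rule 4 (palatalisation): kisiyue → sisiyue
  rule 5 (unconditioned shift): sisiyue → sisizue
  ⇒ as a loan: sisizue
Kanekar 'sisizue' matches the loan outcome 'sisizue', not the inherited 'sidizu' — it skipped the early Kanekar changes, so it was borrowed from Gagor.

borrowed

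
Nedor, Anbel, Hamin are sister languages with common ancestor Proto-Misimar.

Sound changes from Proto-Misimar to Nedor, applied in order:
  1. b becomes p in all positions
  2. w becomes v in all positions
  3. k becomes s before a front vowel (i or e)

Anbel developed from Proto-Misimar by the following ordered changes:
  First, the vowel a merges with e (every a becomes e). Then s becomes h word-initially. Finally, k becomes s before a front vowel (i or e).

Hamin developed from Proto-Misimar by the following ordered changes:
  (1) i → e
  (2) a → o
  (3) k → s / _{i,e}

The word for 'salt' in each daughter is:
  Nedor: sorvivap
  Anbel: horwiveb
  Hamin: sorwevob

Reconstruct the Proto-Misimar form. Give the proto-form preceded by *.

Position 1: Nedor has s, Anbel has h, Hamin has s. Taking the neighbouring segments as reconstructed: Nedor s can only go back to *s; Anbel h could go back to *s or *h; Hamin s can only go back to *s — the one source consistent with every daughter is *s.
Position 8: Nedor has p, Anbel has b, Hamin has b. Anbel preserves b here (none of its changes turn any other segment into b), so the proto-segment is *b.
Position 4: Nedor has v, Anbel has w, Hamin has w. Anbel preserves w here (none of its changes turn any other segment into w), so the proto-segment is *w.
Verify the candidate proto-form against each daughter:
Nedor: *sorwivab > sorwivap > sorvivap  (by unconditioned shift, unconditioned shift)
Anbel: start from *sorwivab.
  rule 1 (vowel merger): sorwivab → sorwiveb
  rule 2 (debuccalisation): sorwiveb → horwiveb
  rule 3: no change — horwiveb
  ⇒ Anbel horwiveb
Hamin: *sorwivab > sorwevab > sorwevob  (by vowel merger, vowel merger)
Only *sorwivab yields all of Nedor sorvivap, Anbel horwiveb, Hamin sorwevob.

*sorwivab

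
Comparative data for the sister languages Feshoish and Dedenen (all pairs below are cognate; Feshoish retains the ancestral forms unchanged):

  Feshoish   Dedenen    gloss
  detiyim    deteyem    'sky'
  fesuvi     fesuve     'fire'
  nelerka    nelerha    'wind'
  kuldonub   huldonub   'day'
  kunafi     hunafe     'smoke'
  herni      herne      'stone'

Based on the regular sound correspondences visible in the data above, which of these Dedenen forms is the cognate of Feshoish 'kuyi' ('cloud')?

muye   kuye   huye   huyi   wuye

kuldonub ~ huldonub, kunafi ~ hunafe — Feshoish k corresponds to Dedenen h word-initially before a back vowel.
fesuvi ~ fesuve, kunafi ~ hunafe — Feshoish i corresponds to Dedenen e word-finally.
Applying these to Feshoish 'kuyi':
  kuyi → huyi   (k→h word-initially before a back vowel)
  huyi → huye   (i→e word-finally)
So the Dedenen cognate is 'huye'.

huye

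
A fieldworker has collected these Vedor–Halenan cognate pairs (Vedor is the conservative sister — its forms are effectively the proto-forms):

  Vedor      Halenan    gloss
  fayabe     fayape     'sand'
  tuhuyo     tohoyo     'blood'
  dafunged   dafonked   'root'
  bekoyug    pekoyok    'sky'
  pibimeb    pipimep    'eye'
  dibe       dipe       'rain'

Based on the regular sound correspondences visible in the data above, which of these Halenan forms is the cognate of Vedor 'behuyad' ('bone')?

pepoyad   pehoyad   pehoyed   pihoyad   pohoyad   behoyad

pehoyad

bekoyug ~ pekoyok — Vedor b corresponds to Halenan p word-initially before a front vowel.
tuhuyo ~ tohoyo, bekoyug ~ pekoyok — Vedor u corresponds to Halenan o after a consonant, before a consonant other than r, m, n, p, b, f, v.
Applying these to Vedor 'behuyad':
  behuyad → pehuyad   (b→p word-initially before a front vowel)
  pehuyad → pehoyad   (u→o after a consonant, before a consonant other than r, m, n, p, b, f, v)
So the Halenan cognate is 'pehoyad'.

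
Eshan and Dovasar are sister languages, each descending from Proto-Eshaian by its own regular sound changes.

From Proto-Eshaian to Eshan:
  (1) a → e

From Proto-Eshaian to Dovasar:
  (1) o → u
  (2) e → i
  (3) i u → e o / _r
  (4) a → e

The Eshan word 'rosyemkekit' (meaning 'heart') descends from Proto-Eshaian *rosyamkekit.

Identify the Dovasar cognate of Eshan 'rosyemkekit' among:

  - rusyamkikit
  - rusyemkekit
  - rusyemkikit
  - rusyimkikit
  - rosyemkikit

rusyemkikit

Dovasar: *rosyamkekit
  rosyamkekit → rusyamkekit   [vowel merger]
  rusyamkekit → rusyamkikit   [vowel merger]
  rusyamkikit (rule 3 does not apply)
  rusyamkikit → rusyemkikit   [vowel merger]
  giving Dovasar rusyemkikit.
Among the options, 'rusyemkikit' alone shows every Dovasar change applied in order.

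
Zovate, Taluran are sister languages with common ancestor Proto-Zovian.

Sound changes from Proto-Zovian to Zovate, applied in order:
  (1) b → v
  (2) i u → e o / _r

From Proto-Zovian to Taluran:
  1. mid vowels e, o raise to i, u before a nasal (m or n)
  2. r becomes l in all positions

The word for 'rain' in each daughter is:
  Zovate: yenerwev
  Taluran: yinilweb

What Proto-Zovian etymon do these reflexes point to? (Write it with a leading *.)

Position 2: Zovate has e, Taluran has i. Taking the neighbouring segments as reconstructed: Zovate e can only go back to *e; Taluran i could go back to *e or *i — the one source consistent with every daughter is *e.
Position 5: Zovate has r, Taluran has l. Zovate preserves r here (none of its changes turn any other segment into r), so the proto-segment is *r.
Position 8: Zovate has v, Taluran has b. Taluran preserves b here (none of its changes turn any other segment into b), so the proto-segment is *b.
Verify the candidate proto-form against each daughter:
Zovate: *yenirweb
  yenirweb → yenirwev   [unconditioned shift]
  yenirwev → yenerwev   [pre-rhotic lowering]
  giving Zovate yenerwev.
Taluran: *yenirweb
  yenirweb → yinirweb   [pre-nasal raising]
  yinirweb → yinilweb   [unconditioned shift]
  giving Taluran yinilweb.
*yenirweb is the unique common source.

*yenirweb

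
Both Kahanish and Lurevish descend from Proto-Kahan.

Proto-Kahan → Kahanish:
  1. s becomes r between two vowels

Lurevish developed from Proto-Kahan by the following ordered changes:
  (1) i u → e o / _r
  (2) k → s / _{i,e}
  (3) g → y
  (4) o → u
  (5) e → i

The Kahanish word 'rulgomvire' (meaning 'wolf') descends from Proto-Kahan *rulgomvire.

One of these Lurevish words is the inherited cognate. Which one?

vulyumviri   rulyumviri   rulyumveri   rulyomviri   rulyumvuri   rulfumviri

Lurevish: *rulgomvire > rulgomvere > rulyomvere > rulyumvere > rulyumviri  (by pre-rhotic lowering, unconditioned shift, vowel merger, vowel merger)
The other candidates each miss or misapply at least one Lurevish change.

rulyumviri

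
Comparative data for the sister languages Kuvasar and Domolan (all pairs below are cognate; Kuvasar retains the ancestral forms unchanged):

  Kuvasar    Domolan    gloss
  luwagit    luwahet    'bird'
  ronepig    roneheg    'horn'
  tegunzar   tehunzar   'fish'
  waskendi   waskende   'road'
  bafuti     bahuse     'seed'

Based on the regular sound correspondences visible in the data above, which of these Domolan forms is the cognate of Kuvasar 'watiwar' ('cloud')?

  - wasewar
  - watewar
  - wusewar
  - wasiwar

bafuti ~ bahuse — Kuvasar t corresponds to Domolan s between vowels (before a front vowel).
luwagit ~ luwahet, ronepig ~ roneheg — Kuvasar i corresponds to Domolan e after a consonant, before a consonant other than r, m, n, p, b, f, v.
Applying these to Kuvasar 'watiwar':
  watiwar → wasiwar   (t→s between vowels (before a front vowel))
  wasiwar → wasewar   (i→e after a consonant, before a consonant other than r, m, n, p, b, f, v)
So the Domolan cognate is 'wasewar'.

wasewar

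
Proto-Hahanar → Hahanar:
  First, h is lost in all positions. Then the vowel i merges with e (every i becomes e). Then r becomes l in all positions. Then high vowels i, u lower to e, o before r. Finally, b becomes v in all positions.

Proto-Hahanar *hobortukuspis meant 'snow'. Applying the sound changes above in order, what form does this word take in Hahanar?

ovoltukuspes

Hahanar: *hobortukuspis
  hobortukuspis → obortukuspis   [h-loss]
  obortukuspis → obortukuspes   [vowel merger]
  obortukuspes → oboltukuspes   [unconditioned shift]
  oboltukuspes (rule 4 does not apply)
  oboltukuspes → ovoltukuspes   [unconditioned shift]
  giving Hahanar ovoltukuspes.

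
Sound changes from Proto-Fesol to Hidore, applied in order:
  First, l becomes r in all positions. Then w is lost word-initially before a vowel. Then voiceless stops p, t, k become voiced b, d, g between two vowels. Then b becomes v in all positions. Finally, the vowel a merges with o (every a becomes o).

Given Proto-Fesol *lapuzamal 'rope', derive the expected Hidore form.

rovuzomor

Hidore: *lapuzamal > rapuzamar > rabuzamar > ravuzamar > rovuzomor  (by unconditioned shift, intervocalic voicing, unconditioned shift, vowel merger)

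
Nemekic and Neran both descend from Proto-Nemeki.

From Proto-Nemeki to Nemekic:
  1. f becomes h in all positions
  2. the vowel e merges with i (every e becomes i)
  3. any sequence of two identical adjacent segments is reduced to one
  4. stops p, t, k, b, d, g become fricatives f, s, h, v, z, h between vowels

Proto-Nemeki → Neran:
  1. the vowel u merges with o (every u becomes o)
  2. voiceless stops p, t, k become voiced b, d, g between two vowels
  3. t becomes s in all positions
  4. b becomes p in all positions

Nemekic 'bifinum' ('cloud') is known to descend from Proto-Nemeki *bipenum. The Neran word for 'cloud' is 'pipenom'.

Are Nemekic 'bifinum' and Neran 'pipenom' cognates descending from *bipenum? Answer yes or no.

yes

Derive the expected Neran reflex of *bipenum:
Neran: *bipenum > bipenom > bibenom > pipenom  (by vowel merger, intervocalic voicing, unconditioned shift)
Neran 'pipenom' matches the regular reflex exactly, so the pair is cognate.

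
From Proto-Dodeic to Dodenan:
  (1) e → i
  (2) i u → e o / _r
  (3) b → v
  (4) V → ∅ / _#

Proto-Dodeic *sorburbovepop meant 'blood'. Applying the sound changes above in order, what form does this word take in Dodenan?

sorvorvovipop

Dodenan: *sorburbovepop
  sorburbovepop → sorburbovipop   [vowel merger]
  sorburbovipop → sorborbovipop   [pre-rhotic lowering]
  sorborbovipop → sorvorvovipop   [unconditioned shift]
  sorvorvovipop (rule 4 does not apply)
  giving Dodenan sorvorvovipop.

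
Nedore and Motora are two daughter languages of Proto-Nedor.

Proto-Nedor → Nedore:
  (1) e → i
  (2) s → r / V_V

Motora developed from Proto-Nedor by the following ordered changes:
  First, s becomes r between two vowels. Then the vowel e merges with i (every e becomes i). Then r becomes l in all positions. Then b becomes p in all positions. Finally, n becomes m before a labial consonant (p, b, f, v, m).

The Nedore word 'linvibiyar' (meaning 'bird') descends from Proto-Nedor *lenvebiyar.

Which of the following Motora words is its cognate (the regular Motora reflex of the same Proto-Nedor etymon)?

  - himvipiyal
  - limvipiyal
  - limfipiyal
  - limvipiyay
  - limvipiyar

Motora: start from *lenvebiyar.
  rule 1: no change — lenvebiyar
  rule 2 (vowel merger): lenvebiyar → linvibiyar
  rule 3 (unconditioned shift): linvibiyar → linvibiyal
  rule 4 (unconditioned shift): linvibiyal → linvipiyal
  rule 5 (nasal place assimilation): linvipiyal → limvipiyal
  ⇒ Motora limvipiyal

limvipiyal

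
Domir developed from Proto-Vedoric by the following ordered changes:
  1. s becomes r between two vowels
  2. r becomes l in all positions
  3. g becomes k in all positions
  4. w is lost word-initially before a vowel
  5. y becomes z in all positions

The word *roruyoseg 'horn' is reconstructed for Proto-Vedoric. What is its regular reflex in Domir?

loluzolek

Domir: start from *roruyoseg.
  rule 1 (rhotacism): roruyoseg → roruyoreg
  rule 2 (unconditioned shift): roruyoreg → loluyoleg
  rule 3 (unconditioned shift): loluyoleg → loluyolek
  rule 4: no change — loluyolek
  rule 5 (unconditioned shift): loluyolek → loluzolek
  ⇒ Domir loluzolek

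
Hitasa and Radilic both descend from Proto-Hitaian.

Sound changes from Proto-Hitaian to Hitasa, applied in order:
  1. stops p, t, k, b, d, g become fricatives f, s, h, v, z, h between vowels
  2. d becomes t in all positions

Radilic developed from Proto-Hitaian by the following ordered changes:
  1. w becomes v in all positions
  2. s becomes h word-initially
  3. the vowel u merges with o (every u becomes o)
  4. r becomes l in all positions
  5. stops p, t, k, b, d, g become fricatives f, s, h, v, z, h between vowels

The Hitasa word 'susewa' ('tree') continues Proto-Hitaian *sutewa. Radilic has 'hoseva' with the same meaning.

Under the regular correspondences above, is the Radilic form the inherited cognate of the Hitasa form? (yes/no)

yes

Derive the expected Radilic reflex of *sutewa:
Radilic: *sutewa
  sutewa → suteva   [unconditioned shift]
  suteva → huteva   [debuccalisation]
  huteva → hoteva   [vowel merger]
  hoteva (rule 4 does not apply)
  hoteva → hoseva   [intervocalic lenition]
  giving Radilic hoseva.
Radilic 'hoseva' matches the regular reflex exactly, so the pair is cognate.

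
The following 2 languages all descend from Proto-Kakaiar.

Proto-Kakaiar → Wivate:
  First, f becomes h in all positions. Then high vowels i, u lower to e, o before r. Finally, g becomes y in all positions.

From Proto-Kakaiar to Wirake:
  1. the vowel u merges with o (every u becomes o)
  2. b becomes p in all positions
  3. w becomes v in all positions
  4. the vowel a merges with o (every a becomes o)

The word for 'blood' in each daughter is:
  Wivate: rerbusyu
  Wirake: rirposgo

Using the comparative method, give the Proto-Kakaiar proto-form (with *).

*rirbusgu

Position 7: Wivate has y, Wirake has g. Wirake preserves g here (none of its changes turn any other segment into g), so the proto-segment is *g.
Position 8: Wivate has u, Wirake has o. Wivate preserves u here (none of its changes turn any other segment into u), so the proto-segment is *u.
Verify the candidate proto-form against each daughter:
Wivate: *rirbusgu > rerbusgu > rerbusyu  (by pre-rhotic lowering, unconditioned shift)
Wirake: *rirbusgu
  rirbusgu → rirbosgo   [vowel merger]
  rirbosgo → rirposgo   [unconditioned shift]
  rirposgo (rule 3 does not apply)
  rirposgo (rule 4 does not apply)
  giving Wirake rirposgo.
No other proto-form is consistent with every reflex, so the reconstruction is *rirbusgu.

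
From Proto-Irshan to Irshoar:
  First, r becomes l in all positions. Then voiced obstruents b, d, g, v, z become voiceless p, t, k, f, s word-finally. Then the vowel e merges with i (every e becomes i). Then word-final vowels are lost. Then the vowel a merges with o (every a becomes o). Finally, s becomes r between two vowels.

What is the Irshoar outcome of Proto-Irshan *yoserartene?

Irshoar: *yoserartene
  yoserartene → yoselaltene   [unconditioned shift]
  yoselaltene (rule 2 does not apply)
  yoselaltene → yosilaltini   [vowel merger]
  yosilaltini → yosilaltin   [apocope]
  yosilaltin → yosiloltin   [vowel merger]
  yosiloltin → yoriloltin   [rhotacism]
  giving Irshoar yoriloltin.

yoriloltin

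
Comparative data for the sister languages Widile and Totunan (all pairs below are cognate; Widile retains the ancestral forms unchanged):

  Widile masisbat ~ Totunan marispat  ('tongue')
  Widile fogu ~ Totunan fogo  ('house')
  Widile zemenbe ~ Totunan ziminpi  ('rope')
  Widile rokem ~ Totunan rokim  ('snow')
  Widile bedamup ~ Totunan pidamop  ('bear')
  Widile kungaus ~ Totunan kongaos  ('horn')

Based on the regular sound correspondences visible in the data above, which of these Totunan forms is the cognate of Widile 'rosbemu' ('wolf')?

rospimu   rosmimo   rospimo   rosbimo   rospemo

zemenbe ~ ziminpi — Widile b corresponds to Totunan p after a consonant, before a front vowel.
zemenbe ~ ziminpi, rokem ~ rokim — Widile e corresponds to Totunan i after a consonant, before a nasal.
fogu ~ fogo — Widile u corresponds to Totunan o word-finally.
Applying these to Widile 'rosbemu':
  rosbemu → rospemu   (b→p after a consonant, before a front vowel)
  rospemu → rospimu   (e→i after a consonant, before a nasal)
  rospimu → rospimo   (u→o word-finally)
So the Totunan cognate is 'rospimo'.

rospimo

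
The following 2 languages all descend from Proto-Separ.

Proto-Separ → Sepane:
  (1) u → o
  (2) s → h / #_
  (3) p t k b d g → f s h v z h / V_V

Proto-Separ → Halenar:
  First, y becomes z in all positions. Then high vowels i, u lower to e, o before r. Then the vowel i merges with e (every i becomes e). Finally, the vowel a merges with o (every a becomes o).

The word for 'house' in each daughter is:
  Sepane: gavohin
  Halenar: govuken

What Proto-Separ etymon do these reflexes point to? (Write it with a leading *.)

*gavukin

Position 2: Sepane has a, Halenar has o. Sepane preserves a here (none of its changes turn any other segment into a), so the proto-segment is *a.
Position 5: Sepane has h, Halenar has k. Halenar preserves k here (none of its changes turn any other segment into k), so the proto-segment is *k.
This points to *gavukin. Verify forward in each daughter:
Sepane: *gavukin > gavokin > gavohin  (by vowel merger, intervocalic lenition)
Halenar: start from *gavukin.
  rule 1: no change — gavukin
  rule 2: no change — gavukin
  rule 3 (vowel merger): gavukin → gavuken
  rule 4 (vowel merger): gavuken → govuken
  ⇒ Halenar govuken
Only *gavukin yields all of Sepane gavohin, Halenar govuken.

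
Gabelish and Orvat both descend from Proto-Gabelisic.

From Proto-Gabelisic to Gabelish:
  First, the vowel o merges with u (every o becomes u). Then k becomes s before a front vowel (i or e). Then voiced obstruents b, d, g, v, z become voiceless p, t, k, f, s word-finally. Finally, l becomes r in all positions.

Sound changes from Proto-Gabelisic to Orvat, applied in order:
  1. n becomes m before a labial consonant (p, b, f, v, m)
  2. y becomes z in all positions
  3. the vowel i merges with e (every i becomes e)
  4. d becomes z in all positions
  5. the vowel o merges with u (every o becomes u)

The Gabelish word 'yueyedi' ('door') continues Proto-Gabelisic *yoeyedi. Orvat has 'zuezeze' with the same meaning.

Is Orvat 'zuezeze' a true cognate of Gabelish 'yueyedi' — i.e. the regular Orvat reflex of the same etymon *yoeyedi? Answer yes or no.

Derive the expected Orvat reflex of *yoeyedi:
Orvat: *yoeyedi
  yoeyedi (rule 1 does not apply)
  yoeyedi → zoezedi   [unconditioned shift]
  zoezedi → zoezede   [vowel merger]
  zoezede → zoezeze   [unconditioned shift]
  zoezeze → zuezeze   [vowel merger]
  giving Orvat zuezeze.
Orvat 'zuezeze' matches the regular reflex exactly, so the pair is cognate.

yes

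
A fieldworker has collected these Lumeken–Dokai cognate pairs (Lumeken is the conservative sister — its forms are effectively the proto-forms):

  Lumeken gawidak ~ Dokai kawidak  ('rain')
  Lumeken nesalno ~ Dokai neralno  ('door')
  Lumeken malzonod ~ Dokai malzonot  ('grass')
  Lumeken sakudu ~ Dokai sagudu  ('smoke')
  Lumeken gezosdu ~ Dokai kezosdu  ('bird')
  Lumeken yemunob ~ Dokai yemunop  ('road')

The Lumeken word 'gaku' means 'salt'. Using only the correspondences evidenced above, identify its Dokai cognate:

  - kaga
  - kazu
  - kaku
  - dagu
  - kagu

kagu

gawidak ~ kawidak — Lumeken g corresponds to Dokai k word-initially before a back vowel.
sakudu ~ sagudu — Lumeken k corresponds to Dokai g between vowels (before a back vowel).
Applying these to Lumeken 'gaku':
  gaku → kaku   (g→k word-initially before a back vowel)
  kaku → kagu   (k→g between vowels (before a back vowel))
So the Dokai cognate is 'kagu'.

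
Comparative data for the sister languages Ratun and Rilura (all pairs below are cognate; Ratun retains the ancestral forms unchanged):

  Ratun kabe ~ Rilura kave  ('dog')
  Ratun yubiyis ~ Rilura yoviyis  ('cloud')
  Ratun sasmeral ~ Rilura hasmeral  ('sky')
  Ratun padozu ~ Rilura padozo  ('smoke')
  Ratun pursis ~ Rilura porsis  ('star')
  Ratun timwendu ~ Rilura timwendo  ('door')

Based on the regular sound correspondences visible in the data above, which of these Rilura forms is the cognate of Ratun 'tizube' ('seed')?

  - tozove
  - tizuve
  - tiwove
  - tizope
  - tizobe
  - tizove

tizove

yubiyis ~ yoviyis — Ratun u corresponds to Rilura o after a consonant, before a labial obstruent.
kabe ~ kave — Ratun b corresponds to Rilura v between vowels (before a front vowel).
Applying these to Ratun 'tizube':
  tizube → tizobe   (u→o after a consonant, before a labial obstruent)
  tizobe → tizove   (b→v between vowels (before a front vowel))
So the Rilura cognate is 'tizove'.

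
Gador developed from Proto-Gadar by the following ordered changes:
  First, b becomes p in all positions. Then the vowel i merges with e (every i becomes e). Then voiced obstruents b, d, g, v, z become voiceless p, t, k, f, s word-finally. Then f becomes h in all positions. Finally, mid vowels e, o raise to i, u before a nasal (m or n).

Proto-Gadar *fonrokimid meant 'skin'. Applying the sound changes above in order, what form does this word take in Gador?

hunrokimet

Gador: *fonrokimid > fonrokemed > fonrokemet > honrokemet > hunrokimet  (by vowel merger, final devoicing, unconditioned shift, pre-nasal raising)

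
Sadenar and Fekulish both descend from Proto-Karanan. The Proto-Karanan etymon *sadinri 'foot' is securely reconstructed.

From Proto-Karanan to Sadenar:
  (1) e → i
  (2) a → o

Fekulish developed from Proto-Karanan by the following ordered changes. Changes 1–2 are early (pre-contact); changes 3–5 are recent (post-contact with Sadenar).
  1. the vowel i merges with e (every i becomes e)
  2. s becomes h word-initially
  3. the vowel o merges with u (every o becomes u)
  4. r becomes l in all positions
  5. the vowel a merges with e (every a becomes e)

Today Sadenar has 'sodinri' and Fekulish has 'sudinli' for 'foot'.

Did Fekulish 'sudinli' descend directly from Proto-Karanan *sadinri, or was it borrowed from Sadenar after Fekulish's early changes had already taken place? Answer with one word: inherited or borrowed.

If inherited, *sadinri would pass through all of Fekulish's changes:
Fekulish: start from *sadinri.
  rule 1 (vowel merger): sadinri → sadenre
  rule 2 (debuccalisation): sadenre → hadenre
  rule 3: no change — hadenre
  rule 4 (unconditioned shift): hadenre → hadenle
  rule 5 (vowel merger): hadenle → hedenle
  ⇒ Fekulish hedenle
If borrowed from Sadenar 'sodinri' after the early changes, it would undergo only the recent ones:
  rule 3 (vowel merger): sodinri → sudinri
  rule 4 (unconditioned shift): sudinri → sudinli
  rule 5 (vowel merger): no change (sudinli)
  ⇒ as a loan: sudinli
Fekulish 'sudinli' matches the loan outcome 'sudinli', not the inherited 'hedenle' — it skipped the early Fekulish changes, so it was borrowed from Sadenar.

borrowed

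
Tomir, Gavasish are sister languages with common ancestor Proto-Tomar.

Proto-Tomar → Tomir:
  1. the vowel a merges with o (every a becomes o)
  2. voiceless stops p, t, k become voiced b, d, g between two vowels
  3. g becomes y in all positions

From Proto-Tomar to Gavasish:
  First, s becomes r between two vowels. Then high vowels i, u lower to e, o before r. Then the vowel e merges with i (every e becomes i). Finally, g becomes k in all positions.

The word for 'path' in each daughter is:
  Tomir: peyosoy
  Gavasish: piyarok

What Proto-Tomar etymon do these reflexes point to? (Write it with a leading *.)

Position 5: Tomir has s, Gavasish has r. Tomir preserves s here (none of its changes turn any other segment into s), so the proto-segment is *s.
Position 2: Tomir has e, Gavasish has i. Tomir preserves e here (none of its changes turn any other segment into e), so the proto-segment is *e.
Position 4: Tomir has o, Gavasish has a. Gavasish preserves a here (none of its changes turn any other segment into a), so the proto-segment is *a.
This points to *peyasog. Verify forward in each daughter:
Tomir: start from *peyasog.
  rule 1 (vowel merger): peyasog → peyosog
  rule 2: no change — peyosog
  rule 3 (unconditioned shift): peyosog → peyosoy
  ⇒ Tomir peyosoy
Gavasish: *peyasog
  peyasog → peyarog   [rhotacism]
  peyarog (rule 2 does not apply)
  peyarog → piyarog   [vowel merger]
  piyarog → piyarok   [unconditioned shift]
  giving Gavasish piyarok.
Only *peyasog yields all of Tomir peyosoy, Gavasish piyarok.

*peyasog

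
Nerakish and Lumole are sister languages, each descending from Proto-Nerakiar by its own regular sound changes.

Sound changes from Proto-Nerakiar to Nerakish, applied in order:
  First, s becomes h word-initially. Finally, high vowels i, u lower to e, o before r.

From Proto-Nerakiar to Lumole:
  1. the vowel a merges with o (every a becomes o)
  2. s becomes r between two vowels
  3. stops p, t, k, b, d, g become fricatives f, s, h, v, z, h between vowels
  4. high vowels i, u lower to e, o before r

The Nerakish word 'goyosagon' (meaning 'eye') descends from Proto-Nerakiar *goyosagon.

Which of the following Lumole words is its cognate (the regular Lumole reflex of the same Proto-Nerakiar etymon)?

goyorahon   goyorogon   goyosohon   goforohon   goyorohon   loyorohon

goyorohon

Lumole: *goyosagon > goyosogon > goyorogon > goyorohon  (by vowel merger, rhotacism, intervocalic lenition)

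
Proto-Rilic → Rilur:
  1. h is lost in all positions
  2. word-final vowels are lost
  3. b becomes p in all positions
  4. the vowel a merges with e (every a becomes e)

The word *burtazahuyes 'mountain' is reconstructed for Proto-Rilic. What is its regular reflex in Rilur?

Rilur: start from *burtazahuyes.
  rule 1 (h-loss): burtazahuyes → burtazauyes
  rule 2: no change — burtazauyes
  rule 3 (unconditioned shift): burtazauyes → purtazauyes
  rule 4 (vowel merger): purtazauyes → purtezeuyes
  ⇒ Rilur purtezeuyes

purtezeuyes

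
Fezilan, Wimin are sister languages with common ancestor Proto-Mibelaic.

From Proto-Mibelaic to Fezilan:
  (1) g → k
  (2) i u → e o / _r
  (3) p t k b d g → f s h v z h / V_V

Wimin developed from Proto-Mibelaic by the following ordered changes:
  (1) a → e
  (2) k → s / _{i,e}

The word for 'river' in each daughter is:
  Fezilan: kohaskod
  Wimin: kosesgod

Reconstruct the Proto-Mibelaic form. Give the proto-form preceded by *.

*kokasgod

Position 3: Fezilan has h, Wimin has s. Taking the neighbouring segments as reconstructed: Fezilan h could go back to *k or *g or *h; Wimin s could go back to *k or *s — the one source consistent with every daughter is *k.
Position 4: Fezilan has a, Wimin has e. Fezilan preserves a here (none of its changes turn any other segment into a), so the proto-segment is *a.
Position 6: Fezilan has k, Wimin has g. Wimin preserves g here (none of its changes turn any other segment into g), so the proto-segment is *g.
This points to *kokasgod. Verify forward in each daughter:
Fezilan: *kokasgod > kokaskod > kohaskod  (by unconditioned shift, intervocalic lenition)
Wimin: *kokasgod
  kokasgod → kokesgod   [vowel merger]
  kokesgod → kosesgod   [palatalisation]
  giving Wimin kosesgod.
No other proto-form is consistent with every reflex, so the reconstruction is *kokasgod.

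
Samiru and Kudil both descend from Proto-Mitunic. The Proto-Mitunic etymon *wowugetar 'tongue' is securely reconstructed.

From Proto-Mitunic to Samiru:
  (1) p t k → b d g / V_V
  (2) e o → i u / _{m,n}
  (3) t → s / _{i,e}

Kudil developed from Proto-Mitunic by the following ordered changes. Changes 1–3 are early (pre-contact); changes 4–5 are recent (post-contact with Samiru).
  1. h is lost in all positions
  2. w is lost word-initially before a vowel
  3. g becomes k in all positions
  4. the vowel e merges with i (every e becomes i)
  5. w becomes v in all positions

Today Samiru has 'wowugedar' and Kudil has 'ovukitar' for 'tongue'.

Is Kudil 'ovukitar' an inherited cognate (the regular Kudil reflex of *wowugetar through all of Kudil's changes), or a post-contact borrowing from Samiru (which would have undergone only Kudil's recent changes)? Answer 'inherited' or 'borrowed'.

inherited

If inherited, *wowugetar would pass through all of Kudil's changes:
Kudil: start from *wowugetar.
  rule 1: no change — wowugetar
  rule 2 (glide loss): wowugetar → owugetar
  rule 3 (unconditioned shift): owugetar → owuketar
  rule 4 (vowel merger): owuketar → owukitar
  rule 5 (unconditioned shift): owukitar → ovukitar
  ⇒ Kudil ovukitar
If borrowed from Samiru 'wowugedar' after the early changes, it would undergo only the recent ones:
  rule 4 (vowel merger): wowugedar → wowugidar
  rule 5 (unconditioned shift): wowugidar → vovugidar
  ⇒ as a loan: vovugidar
Kudil 'ovukitar' matches the inherited outcome exactly, so it is an inherited cognate, not a loan.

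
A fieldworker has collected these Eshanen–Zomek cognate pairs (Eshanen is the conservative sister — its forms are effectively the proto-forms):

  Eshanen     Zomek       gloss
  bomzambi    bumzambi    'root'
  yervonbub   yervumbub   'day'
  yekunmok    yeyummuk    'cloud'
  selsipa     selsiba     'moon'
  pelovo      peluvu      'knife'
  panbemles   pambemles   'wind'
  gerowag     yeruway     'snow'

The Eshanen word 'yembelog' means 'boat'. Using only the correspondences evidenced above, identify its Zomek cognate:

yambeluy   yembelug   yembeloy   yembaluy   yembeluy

yembeluy

yekunmok ~ yeyummuk, gerowag ~ yeruway — Eshanen o corresponds to Zomek u after a consonant, before a consonant other than r, m, n, p, b, f, v.
gerowag ~ yeruway — Eshanen g corresponds to Zomek y word-finally.
Applying these to Eshanen 'yembelog':
  yembelog → yembelug   (o→u after a consonant, before a consonant other than r, m, n, p, b, f, v)
  yembelug → yembeluy   (g→y word-finally)
So the Zomek cognate is 'yembeluy'.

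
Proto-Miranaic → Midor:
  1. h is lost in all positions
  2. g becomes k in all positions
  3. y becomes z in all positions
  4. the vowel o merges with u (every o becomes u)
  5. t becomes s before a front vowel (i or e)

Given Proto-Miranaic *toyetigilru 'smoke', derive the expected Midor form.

tuzesikilru

Midor: *toyetigilru > toyetikilru > tozetikilru > tuzetikilru > tuzesikilru  (by unconditioned shift, unconditioned shift, vowel merger, palatalisation)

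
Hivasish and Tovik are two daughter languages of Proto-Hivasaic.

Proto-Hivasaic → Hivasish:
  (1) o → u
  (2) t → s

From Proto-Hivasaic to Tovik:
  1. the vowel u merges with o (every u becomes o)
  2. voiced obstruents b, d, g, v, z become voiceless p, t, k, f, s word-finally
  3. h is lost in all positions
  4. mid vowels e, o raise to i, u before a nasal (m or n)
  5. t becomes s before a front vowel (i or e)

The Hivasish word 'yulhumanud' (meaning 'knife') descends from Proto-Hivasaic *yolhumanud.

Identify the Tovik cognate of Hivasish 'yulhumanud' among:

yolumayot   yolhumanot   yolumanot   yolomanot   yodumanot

Tovik: *yolhumanud
  yolhumanud → yolhomanod   [vowel merger]
  yolhomanod → yolhomanot   [final devoicing]
  yolhomanot → yolomanot   [h-loss]
  yolomanot → yolumanot   [pre-nasal raising]
  yolumanot (rule 5 does not apply)
  giving Tovik yolumanot.
Among the options, 'yolumanot' alone shows every Tovik change applied in order.

yolumanot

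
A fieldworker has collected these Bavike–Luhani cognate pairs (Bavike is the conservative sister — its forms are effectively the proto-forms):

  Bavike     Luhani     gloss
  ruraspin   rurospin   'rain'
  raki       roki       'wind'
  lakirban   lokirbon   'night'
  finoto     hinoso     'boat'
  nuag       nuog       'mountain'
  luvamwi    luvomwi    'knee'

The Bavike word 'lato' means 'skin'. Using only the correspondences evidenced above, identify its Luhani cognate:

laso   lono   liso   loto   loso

ruraspin ~ rurospin, raki ~ roki — Bavike a corresponds to Luhani o after a consonant, before a consonant other than r, m, n, p, b, f, v.
finoto ~ hinoso — Bavike t corresponds to Luhani s between vowels (before a back vowel).
Applying these to Bavike 'lato':
  lato → loto   (a→o after a consonant, before a consonant other than r, m, n, p, b, f, v)
  loto → loso   (t→s between vowels (before a back vowel))
So the Luhani cognate is 'loso'.

loso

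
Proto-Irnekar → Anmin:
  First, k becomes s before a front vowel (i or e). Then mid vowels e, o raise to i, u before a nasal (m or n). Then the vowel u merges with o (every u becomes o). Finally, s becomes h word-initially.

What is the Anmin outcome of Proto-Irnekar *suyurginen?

hoyorginin

Anmin: *suyurginen > suyurginin > soyorginin > hoyorginin  (by pre-nasal raising, vowel merger, debuccalisation)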